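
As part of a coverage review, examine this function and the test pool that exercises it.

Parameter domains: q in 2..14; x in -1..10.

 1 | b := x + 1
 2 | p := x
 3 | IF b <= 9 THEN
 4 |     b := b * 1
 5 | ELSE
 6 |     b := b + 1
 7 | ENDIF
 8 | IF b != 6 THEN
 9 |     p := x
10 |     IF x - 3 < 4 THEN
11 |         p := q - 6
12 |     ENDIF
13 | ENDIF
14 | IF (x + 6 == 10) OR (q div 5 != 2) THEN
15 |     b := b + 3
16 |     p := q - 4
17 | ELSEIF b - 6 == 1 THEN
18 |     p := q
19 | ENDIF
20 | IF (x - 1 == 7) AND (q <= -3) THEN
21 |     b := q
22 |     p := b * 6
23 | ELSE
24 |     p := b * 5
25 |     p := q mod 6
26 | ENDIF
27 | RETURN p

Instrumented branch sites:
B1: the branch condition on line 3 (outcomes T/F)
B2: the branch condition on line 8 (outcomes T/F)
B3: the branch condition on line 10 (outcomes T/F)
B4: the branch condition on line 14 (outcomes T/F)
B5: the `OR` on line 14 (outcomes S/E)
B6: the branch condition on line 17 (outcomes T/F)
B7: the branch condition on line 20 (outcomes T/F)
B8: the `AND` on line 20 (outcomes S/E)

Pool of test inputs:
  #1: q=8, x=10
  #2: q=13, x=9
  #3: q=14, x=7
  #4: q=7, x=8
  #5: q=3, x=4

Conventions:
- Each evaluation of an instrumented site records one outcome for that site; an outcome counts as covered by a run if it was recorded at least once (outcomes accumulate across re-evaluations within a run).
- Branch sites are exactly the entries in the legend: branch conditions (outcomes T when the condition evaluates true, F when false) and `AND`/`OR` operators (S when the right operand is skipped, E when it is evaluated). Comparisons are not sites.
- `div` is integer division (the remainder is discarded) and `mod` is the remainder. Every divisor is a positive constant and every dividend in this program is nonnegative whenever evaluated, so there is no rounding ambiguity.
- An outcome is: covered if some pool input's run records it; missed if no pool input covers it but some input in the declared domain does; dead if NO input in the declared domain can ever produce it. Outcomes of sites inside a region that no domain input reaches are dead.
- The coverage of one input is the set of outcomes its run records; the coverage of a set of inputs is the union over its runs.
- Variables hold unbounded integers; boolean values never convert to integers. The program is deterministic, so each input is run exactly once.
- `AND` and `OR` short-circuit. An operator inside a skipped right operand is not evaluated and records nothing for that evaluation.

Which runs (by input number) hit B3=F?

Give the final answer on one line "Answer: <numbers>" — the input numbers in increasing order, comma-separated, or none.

input #1 (q=8, x=10): produces B3=F
input #2 (q=13, x=9): produces B3=F
input #3 (q=14, x=7): produces B3=F
input #4 (q=7, x=8): produces B3=F
input #5 (q=3, x=4): does not produce B3=F

Answer: 1, 2, 3, 4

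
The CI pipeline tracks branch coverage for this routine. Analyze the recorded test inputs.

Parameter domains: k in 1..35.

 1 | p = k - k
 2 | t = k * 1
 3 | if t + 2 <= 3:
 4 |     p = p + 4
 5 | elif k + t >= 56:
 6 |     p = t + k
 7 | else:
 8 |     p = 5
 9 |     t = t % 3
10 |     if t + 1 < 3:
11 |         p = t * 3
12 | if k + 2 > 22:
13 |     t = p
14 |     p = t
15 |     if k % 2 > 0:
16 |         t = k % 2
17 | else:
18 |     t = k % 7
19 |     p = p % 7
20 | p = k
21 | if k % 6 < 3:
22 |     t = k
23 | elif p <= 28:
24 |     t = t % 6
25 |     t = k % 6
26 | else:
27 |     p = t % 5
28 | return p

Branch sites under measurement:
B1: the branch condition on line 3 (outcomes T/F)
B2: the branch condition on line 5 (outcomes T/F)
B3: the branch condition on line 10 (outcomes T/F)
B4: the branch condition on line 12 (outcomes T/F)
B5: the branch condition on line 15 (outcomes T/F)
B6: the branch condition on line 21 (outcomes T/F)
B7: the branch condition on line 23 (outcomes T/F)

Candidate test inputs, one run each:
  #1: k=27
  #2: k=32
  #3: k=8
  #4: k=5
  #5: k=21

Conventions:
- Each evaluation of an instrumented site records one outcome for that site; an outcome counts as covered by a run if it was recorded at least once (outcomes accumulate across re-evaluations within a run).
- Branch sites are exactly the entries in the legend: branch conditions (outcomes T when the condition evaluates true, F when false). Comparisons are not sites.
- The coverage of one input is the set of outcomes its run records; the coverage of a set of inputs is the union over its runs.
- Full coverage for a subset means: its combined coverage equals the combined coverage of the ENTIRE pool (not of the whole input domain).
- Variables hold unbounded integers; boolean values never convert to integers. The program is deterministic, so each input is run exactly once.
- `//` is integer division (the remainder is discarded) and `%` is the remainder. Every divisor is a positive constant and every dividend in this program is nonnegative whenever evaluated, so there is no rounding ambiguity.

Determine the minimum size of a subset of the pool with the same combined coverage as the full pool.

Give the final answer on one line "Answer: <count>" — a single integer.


input #1, k=27: events B1->F, B2->F, B3->T, B4->T, B5->T, B6->F, B7->T; outcomes B1=F, B2=F, B3=T, B4=T, B5=T, B6=F, B7=T
input #2, k=32: events B1->F, B2->T, B4->T, B5->F, B6->T; outcomes B1=F, B2=T, B4=T, B5=F, B6=T
input #3, k=8: events B1->F, B2->F, B3->F, B4->F, B6->T; outcomes B1=F, B2=F, B3=F, B4=F, B6=T
input #4, k=5: events B1->F, B2->F, B3->F, B4->F, B6->F, B7->T; outcomes B1=F, B2=F, B3=F, B4=F, B6=F, B7=T
input #5, k=21: events B1->F, B2->F, B3->T, B4->T, B5->T, B6->F, B7->T; outcomes B1=F, B2=F, B3=T, B4=T, B5=T, B6=F, B7=T
together the pool reaches 12 outcomes: B1=F, B2=T, B2=F, B3=T, B3=F, B4=T, B4=F, B5=T, B5=F, B6=T, B6=F, B7=T
every size-1 subset falls short of the 12 outcomes (best: 7/12)
every size-2 subset falls short of the 12 outcomes (best: 10/12)
the canonical winner is {1, 2, 3}: size 3, full 12-outcome coverage, earliest index list among size-3 covers
Answer: 3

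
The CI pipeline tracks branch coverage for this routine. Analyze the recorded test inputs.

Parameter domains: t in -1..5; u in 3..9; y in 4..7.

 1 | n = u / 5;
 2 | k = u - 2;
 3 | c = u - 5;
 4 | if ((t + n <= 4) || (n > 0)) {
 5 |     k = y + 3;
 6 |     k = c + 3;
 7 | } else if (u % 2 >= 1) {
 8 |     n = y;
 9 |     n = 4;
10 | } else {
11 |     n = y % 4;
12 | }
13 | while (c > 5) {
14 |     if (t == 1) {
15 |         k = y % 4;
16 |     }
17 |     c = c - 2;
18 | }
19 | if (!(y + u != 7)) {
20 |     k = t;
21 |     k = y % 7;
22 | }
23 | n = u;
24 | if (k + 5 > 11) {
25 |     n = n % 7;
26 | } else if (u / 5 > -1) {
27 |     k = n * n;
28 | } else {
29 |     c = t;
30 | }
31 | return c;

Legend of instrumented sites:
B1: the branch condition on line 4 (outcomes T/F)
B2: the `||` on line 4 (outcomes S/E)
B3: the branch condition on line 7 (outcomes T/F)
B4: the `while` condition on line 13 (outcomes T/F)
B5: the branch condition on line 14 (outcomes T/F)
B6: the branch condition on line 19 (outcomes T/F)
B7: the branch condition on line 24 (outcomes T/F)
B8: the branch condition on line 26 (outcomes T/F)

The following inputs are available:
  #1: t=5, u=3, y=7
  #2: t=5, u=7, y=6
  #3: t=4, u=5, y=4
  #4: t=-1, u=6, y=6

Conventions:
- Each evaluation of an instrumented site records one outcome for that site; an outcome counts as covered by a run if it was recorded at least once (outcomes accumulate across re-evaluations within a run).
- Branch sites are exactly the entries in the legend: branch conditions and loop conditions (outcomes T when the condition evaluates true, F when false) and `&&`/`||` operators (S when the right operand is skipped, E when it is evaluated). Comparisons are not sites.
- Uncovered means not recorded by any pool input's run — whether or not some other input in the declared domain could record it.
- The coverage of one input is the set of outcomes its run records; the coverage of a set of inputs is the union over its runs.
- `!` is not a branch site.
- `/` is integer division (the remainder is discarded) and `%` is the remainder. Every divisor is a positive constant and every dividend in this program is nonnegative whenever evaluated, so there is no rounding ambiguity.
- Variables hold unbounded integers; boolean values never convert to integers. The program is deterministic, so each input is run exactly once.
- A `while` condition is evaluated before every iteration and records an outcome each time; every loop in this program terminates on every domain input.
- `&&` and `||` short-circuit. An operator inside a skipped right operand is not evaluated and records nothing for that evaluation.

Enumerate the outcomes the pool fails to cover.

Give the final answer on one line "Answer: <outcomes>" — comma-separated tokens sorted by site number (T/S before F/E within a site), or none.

input #1, t=5, u=3, y=7: outcomes B1=F, B2=E, B3=T, B4=F, B6=F, B7=F, B8=T
input #2, t=5, u=7, y=6: outcomes B1=T, B2=E, B4=F, B6=F, B7=F, B8=T
input #3, t=4, u=5, y=4: outcomes B1=T, B2=E, B4=F, B6=F, B7=F, B8=T
input #4, t=-1, u=6, y=6: outcomes B1=T, B2=S, B4=F, B6=F, B7=F, B8=T
union over the pool: B1=T, B1=F, B2=S, B2=E, B3=T, B4=F, B6=F, B7=F, B8=T
uncovered (7 of 16): B3=F, B4=T, B5=T, B5=F, B6=T, B7=T, B8=F

Answer: B3=F, B4=T, B5=T, B5=F, B6=T, B7=T, B8=F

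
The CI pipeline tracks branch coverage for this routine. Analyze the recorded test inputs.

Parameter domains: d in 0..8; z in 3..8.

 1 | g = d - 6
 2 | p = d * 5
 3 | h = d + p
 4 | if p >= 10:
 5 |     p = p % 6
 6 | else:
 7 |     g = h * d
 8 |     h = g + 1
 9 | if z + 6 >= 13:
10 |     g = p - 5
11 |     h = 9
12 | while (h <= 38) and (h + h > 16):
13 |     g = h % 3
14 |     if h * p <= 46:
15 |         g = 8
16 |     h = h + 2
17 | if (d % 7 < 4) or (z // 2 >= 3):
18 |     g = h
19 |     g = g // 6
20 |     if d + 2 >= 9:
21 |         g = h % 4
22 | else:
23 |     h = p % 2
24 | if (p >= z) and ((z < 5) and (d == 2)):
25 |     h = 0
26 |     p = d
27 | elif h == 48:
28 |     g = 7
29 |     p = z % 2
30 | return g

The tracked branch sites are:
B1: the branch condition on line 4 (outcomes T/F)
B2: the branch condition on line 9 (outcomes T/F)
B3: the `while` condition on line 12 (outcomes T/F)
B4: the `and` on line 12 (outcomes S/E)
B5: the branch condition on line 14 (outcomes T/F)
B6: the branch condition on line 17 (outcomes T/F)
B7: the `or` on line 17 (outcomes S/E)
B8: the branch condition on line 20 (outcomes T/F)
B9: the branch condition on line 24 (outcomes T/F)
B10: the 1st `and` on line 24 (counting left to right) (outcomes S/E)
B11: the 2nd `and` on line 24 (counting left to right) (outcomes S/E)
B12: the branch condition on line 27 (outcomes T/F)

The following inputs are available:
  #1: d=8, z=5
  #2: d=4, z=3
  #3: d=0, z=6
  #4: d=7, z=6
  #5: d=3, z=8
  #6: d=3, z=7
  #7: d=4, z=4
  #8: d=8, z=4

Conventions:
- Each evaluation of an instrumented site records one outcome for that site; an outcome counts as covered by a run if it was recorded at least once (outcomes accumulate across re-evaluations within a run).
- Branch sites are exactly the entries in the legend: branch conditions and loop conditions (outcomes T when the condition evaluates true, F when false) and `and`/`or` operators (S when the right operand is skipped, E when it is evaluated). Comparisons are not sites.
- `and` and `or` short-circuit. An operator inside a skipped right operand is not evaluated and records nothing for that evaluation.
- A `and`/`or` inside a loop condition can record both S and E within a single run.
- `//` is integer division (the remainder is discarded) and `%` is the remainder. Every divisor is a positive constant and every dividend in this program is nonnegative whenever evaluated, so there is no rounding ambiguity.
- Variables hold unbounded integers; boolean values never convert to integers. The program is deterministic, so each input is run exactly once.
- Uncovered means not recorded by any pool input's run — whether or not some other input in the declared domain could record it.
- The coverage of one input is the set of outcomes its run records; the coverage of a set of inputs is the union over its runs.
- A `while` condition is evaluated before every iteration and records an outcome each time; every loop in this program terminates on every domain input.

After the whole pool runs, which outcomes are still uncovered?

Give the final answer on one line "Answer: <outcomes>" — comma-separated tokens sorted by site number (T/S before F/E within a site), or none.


input #1 (d=8, z=5): events B1->T, B2->F, B4->S, B3->F, B7->S, B6->T, B8->T, B10->S, B9->F, B12->T; covers B1=T, B2=F, B3=F, B4=S, B6=T, B7=S, B8=T, B9=F, B10=S, B12=T
input #2 (d=4, z=3): events B1->T, B2->F, B4->E, B3->T, B5->F, B4->E, B3->T, B5->F, B4->E, B3->T, B5->F, B4->E, B3->T, B5->F, ...; covers B1=T, B2=F, B3=T, B3=F, B4=S, B4=E, B5=F, B6=F, B7=E, B9=F, B10=S, B12=F
input #3 (d=0, z=6): events B1->F, B2->F, B4->E, B3->F, B7->S, B6->T, B8->F, B10->S, B9->F, B12->F; covers B1=F, B2=F, B3=F, B4=E, B6=T, B7=S, B8=F, B9=F, B10=S, B12=F
input #4 (d=7, z=6): events B1->T, B2->F, B4->S, B3->F, B7->S, B6->T, B8->T, B10->S, B9->F, B12->F; covers B1=T, B2=F, B3=F, B4=S, B6=T, B7=S, B8=T, B9=F, B10=S, B12=F
input #5 (d=3, z=8): events B1->T, B2->T, B4->E, B3->T, B5->T, B4->E, B3->T, B5->T, B4->E, B3->T, B5->T, B4->E, B3->T, B5->T, ...; covers B1=T, B2=T, B3=T, B3=F, B4=S, B4=E, B5=T, B5=F, B6=T, B7=S, B8=F, B9=F, B10=S, B12=F
input #6 (d=3, z=7): events B1->T, B2->T, B4->E, B3->T, B5->T, B4->E, B3->T, B5->T, B4->E, B3->T, B5->T, B4->E, B3->T, B5->T, ...; covers B1=T, B2=T, B3=T, B3=F, B4=S, B4=E, B5=T, B5=F, B6=T, B7=S, B8=F, B9=F, B10=S, B12=F
input #7 (d=4, z=4): events B1->T, B2->F, B4->E, B3->T, B5->F, B4->E, B3->T, B5->F, B4->E, B3->T, B5->F, B4->E, B3->T, B5->F, ...; covers B1=T, B2=F, B3=T, B3=F, B4=S, B4=E, B5=F, B6=F, B7=E, B9=F, B10=S, B12=F
input #8 (d=8, z=4): events B1->T, B2->F, B4->S, B3->F, B7->S, B6->T, B8->T, B10->E, B11->E, B9->F, B12->T; covers B1=T, B2=F, B3=F, B4=S, B6=T, B7=S, B8=T, B9=F, B10=E, B11=E, B12=T
union over the pool: B1=T, B1=F, B2=T, B2=F, B3=T, B3=F, B4=S, B4=E, B5=T, B5=F, B6=T, B6=F, B7=S, B7=E, B8=T, B8=F, B9=F, B10=S, B10=E, B11=E, B12=T, B12=F
uncovered (2 of 24): B9=T, B11=S
Answer: B9=T, B11=S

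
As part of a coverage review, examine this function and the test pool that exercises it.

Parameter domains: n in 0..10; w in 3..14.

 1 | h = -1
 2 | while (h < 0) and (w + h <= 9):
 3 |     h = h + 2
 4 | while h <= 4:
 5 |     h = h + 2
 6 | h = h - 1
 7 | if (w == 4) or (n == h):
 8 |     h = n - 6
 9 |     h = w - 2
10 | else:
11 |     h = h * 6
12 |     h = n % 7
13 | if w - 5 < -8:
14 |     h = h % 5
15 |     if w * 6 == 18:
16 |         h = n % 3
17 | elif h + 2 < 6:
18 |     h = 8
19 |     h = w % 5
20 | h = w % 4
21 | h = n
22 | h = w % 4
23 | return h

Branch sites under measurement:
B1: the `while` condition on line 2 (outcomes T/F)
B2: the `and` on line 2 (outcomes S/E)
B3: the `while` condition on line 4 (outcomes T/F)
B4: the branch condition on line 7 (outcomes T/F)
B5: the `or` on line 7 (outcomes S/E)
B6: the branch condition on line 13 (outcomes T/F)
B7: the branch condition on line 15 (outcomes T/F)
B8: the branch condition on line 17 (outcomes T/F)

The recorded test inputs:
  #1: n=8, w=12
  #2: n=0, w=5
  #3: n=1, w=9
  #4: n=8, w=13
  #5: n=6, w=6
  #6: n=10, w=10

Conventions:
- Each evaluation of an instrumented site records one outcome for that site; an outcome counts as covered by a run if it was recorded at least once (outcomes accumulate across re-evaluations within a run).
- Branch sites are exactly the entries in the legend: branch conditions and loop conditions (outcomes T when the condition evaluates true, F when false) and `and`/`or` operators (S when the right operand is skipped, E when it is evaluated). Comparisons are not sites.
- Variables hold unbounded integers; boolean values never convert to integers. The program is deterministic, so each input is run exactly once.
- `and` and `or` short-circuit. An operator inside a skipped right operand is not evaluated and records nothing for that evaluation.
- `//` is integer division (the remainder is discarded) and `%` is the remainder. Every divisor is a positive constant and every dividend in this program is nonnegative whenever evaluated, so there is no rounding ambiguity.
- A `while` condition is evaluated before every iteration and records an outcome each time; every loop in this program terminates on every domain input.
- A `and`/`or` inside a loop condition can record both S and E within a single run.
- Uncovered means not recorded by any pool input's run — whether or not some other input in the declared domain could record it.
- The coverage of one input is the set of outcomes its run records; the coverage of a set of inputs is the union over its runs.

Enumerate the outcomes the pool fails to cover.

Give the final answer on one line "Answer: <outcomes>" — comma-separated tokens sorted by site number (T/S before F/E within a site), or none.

test 1 (n=8, w=12) fires B2->E, B1->F, B3->T, B3->T, B3->T, B3->F, B5->E, B4->F, B6->F, B8->T; hits B1=F, B2=E, B3=T, B3=F, B4=F, B5=E, B6=F, B8=T
test 2 (n=0, w=5) fires B2->E, B1->T, B2->S, B1->F, B3->T, B3->T, B3->F, B5->E, B4->F, B6->F, B8->T; hits B1=T, B1=F, B2=S, B2=E, B3=T, B3=F, B4=F, B5=E, B6=F, B8=T
test 3 (n=1, w=9) fires B2->E, B1->T, B2->S, B1->F, B3->T, B3->T, B3->F, B5->E, B4->F, B6->F, B8->T; hits B1=T, B1=F, B2=S, B2=E, B3=T, B3=F, B4=F, B5=E, B6=F, B8=T
test 4 (n=8, w=13) fires B2->E, B1->F, B3->T, B3->T, B3->T, B3->F, B5->E, B4->F, B6->F, B8->T; hits B1=F, B2=E, B3=T, B3=F, B4=F, B5=E, B6=F, B8=T
test 5 (n=6, w=6) fires B2->E, B1->T, B2->S, B1->F, B3->T, B3->T, B3->F, B5->E, B4->F, B6->F, B8->F; hits B1=T, B1=F, B2=S, B2=E, B3=T, B3=F, B4=F, B5=E, B6=F, B8=F
test 6 (n=10, w=10) fires B2->E, B1->T, B2->S, B1->F, B3->T, B3->T, B3->F, B5->E, B4->F, B6->F, B8->T; hits B1=T, B1=F, B2=S, B2=E, B3=T, B3=F, B4=F, B5=E, B6=F, B8=T
union over the pool: B1=T, B1=F, B2=S, B2=E, B3=T, B3=F, B4=F, B5=E, B6=F, B8=T, B8=F
uncovered (5 of 16): B4=T, B5=S, B6=T, B7=T, B7=F

Answer: B4=T, B5=S, B6=T, B7=T, B7=F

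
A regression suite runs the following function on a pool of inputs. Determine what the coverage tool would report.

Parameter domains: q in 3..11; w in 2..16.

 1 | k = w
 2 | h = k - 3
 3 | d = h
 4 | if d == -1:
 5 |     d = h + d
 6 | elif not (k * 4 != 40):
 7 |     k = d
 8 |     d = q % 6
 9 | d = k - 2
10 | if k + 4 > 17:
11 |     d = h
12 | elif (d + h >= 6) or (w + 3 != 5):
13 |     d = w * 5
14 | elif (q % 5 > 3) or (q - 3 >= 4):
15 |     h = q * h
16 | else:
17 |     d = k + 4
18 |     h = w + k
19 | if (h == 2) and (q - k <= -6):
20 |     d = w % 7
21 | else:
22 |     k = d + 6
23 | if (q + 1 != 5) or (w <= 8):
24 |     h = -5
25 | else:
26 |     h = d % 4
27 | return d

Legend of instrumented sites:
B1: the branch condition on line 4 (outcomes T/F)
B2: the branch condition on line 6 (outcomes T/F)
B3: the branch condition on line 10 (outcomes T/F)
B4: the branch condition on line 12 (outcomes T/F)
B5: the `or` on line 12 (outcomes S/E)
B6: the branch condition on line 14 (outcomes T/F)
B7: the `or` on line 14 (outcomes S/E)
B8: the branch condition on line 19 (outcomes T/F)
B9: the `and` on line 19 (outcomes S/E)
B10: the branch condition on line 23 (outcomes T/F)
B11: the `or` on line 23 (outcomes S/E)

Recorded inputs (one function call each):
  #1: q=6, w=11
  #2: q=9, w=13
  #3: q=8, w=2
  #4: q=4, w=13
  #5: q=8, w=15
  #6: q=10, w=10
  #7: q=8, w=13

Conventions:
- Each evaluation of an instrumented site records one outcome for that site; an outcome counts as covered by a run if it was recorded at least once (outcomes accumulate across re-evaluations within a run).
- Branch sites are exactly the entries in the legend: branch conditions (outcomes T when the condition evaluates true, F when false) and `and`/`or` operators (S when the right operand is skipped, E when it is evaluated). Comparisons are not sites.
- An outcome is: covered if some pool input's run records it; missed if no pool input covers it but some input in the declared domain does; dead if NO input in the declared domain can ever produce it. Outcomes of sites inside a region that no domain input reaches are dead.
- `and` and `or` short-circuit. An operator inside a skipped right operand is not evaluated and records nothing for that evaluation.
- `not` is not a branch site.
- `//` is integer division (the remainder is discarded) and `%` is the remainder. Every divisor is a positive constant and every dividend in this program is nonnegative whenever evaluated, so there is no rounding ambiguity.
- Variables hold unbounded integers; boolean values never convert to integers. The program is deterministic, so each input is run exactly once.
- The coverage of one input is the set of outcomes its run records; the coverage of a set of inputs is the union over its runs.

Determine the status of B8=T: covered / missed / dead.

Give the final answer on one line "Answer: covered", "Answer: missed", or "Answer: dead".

no pool input records B8=T
checking all 135 inputs in the declared domain: B8=T is never recorded -> dead

Answer: dead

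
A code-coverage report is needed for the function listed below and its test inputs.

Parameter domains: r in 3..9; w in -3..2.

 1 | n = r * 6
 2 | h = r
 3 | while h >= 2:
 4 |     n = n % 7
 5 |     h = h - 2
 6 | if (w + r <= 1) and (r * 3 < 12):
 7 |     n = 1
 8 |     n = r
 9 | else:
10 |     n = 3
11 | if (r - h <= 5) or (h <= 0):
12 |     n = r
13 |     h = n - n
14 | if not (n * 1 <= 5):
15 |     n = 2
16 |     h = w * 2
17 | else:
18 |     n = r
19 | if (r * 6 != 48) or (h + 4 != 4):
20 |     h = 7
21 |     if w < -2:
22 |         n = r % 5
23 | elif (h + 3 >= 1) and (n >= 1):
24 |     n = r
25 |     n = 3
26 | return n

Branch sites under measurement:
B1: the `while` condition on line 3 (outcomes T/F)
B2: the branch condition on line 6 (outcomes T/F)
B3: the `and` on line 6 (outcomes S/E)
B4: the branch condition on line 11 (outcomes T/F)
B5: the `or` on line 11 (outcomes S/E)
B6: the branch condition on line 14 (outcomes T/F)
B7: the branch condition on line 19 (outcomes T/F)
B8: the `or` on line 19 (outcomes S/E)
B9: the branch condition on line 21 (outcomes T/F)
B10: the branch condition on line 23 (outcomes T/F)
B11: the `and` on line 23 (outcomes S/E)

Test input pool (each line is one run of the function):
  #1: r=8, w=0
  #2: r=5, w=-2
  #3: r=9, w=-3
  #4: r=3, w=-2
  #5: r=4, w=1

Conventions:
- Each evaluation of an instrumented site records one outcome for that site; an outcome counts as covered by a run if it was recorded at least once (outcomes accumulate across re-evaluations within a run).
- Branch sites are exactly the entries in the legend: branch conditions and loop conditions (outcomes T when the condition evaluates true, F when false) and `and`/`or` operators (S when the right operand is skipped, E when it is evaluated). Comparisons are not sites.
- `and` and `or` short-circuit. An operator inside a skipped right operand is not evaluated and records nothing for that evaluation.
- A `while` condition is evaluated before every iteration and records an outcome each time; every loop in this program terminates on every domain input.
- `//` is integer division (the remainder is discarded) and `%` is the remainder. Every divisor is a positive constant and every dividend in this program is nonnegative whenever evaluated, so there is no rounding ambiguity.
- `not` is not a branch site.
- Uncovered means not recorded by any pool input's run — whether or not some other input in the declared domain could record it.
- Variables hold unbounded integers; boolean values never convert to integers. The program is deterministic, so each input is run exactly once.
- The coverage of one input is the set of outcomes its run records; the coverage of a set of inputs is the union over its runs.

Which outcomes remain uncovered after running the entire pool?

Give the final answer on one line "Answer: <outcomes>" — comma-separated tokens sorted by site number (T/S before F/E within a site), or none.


#1 (r=8, w=0) -> B1->T, B1->T, B1->T, B1->T, B1->F, B3->S, B2->F, B5->E, B4->T, B6->T, B8->E, B7->F, B11->E, B10->T; covered: B1=T, B1=F, B2=F, B3=S, B4=T, B5=E, B6=T, B7=F, B8=E, B10=T, B11=E
#2 (r=5, w=-2) -> B1->T, B1->T, B1->F, B3->S, B2->F, B5->S, B4->T, B6->F, B8->S, B7->T, B9->F; covered: B1=T, B1=F, B2=F, B3=S, B4=T, B5=S, B6=F, B7=T, B8=S, B9=F
#3 (r=9, w=-3) -> B1->T, B1->T, B1->T, B1->T, B1->F, B3->S, B2->F, B5->E, B4->F, B6->F, B8->S, B7->T, B9->T; covered: B1=T, B1=F, B2=F, B3=S, B4=F, B5=E, B6=F, B7=T, B8=S, B9=T
#4 (r=3, w=-2) -> B1->T, B1->F, B3->E, B2->T, B5->S, B4->T, B6->F, B8->S, B7->T, B9->F; covered: B1=T, B1=F, B2=T, B3=E, B4=T, B5=S, B6=F, B7=T, B8=S, B9=F
#5 (r=4, w=1) -> B1->T, B1->T, B1->F, B3->S, B2->F, B5->S, B4->T, B6->F, B8->S, B7->T, B9->F; covered: B1=T, B1=F, B2=F, B3=S, B4=T, B5=S, B6=F, B7=T, B8=S, B9=F
union over the pool: B1=T, B1=F, B2=T, B2=F, B3=S, B3=E, B4=T, B4=F, B5=S, B5=E, B6=T, B6=F, B7=T, B7=F, B8=S, B8=E, B9=T, B9=F, B10=T, B11=E
uncovered (2 of 22): B10=F, B11=S
Answer: B10=F, B11=S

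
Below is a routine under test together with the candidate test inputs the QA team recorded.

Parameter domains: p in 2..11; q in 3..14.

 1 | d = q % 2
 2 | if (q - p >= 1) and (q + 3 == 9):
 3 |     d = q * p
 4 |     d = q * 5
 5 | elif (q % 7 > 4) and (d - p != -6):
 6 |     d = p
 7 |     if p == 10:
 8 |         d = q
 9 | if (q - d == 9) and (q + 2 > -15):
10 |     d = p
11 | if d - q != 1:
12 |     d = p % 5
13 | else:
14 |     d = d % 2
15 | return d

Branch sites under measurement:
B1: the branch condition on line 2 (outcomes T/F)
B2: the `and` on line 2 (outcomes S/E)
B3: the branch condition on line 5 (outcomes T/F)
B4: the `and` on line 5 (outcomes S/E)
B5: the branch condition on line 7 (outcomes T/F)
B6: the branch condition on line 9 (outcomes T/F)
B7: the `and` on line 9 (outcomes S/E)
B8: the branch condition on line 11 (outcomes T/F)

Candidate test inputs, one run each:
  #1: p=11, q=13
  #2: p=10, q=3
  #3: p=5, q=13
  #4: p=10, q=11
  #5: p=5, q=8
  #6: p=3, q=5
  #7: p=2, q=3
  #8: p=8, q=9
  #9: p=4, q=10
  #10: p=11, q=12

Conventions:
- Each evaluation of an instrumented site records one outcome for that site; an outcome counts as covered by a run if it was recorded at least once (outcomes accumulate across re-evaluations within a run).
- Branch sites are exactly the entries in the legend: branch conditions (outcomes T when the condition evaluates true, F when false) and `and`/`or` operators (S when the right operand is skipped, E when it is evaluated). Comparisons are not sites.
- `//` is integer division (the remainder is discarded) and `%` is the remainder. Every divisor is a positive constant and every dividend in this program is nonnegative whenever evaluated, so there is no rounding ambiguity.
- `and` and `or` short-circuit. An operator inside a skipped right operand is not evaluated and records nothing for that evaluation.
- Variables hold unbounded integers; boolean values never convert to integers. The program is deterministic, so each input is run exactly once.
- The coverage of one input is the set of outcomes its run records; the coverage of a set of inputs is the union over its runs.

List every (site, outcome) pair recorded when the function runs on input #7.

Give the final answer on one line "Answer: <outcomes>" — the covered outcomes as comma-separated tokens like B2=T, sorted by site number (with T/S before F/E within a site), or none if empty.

Simulating input #7 (p=2, q=3) step by step:
  B2->E, B1->F, B4->S, B3->F, B7->S, B6->F, B8->T
distinct outcomes covered: B1=F, B2=E, B3=F, B4=S, B6=F, B7=S, B8=T

Answer: B1=F, B2=E, B3=F, B4=S, B6=F, B7=S, B8=T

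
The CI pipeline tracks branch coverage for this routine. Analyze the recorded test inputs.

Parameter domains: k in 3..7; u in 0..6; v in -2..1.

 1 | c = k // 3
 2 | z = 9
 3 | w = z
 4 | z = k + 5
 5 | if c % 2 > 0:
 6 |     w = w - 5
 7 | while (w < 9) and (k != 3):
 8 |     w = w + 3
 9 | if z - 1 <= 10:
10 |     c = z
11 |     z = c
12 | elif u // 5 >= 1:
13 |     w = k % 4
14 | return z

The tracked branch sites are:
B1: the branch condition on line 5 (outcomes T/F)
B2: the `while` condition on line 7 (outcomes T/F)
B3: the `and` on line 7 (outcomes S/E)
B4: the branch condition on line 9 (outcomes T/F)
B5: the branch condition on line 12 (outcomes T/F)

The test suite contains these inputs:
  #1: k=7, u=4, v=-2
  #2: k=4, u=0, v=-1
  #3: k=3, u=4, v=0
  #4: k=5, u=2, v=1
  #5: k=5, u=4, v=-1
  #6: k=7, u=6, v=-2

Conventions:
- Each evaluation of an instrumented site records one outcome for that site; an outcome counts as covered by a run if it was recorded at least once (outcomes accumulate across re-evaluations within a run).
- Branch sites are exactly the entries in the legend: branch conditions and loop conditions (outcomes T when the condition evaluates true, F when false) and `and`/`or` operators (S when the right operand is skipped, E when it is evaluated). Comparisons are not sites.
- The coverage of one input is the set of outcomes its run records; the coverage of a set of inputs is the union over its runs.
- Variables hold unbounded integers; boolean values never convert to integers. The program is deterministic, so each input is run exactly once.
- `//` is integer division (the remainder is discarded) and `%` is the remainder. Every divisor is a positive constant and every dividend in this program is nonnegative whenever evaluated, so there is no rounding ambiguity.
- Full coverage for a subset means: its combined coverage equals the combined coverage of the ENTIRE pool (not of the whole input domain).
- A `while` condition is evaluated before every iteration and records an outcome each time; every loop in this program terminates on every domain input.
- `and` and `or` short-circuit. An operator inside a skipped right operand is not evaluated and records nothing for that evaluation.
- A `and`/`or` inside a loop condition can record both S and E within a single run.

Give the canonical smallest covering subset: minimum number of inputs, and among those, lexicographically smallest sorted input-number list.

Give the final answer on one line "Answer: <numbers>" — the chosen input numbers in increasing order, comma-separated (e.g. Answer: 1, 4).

test 1 (k=7, u=4, v=-2) fires B1->F, B3->S, B2->F, B4->F, B5->F; hits B1=F, B2=F, B3=S, B4=F, B5=F
test 2 (k=4, u=0, v=-1) fires B1->T, B3->E, B2->T, B3->E, B2->T, B3->S, B2->F, B4->T; hits B1=T, B2=T, B2=F, B3=S, B3=E, B4=T
test 3 (k=3, u=4, v=0) fires B1->T, B3->E, B2->F, B4->T; hits B1=T, B2=F, B3=E, B4=T
test 4 (k=5, u=2, v=1) fires B1->T, B3->E, B2->T, B3->E, B2->T, B3->S, B2->F, B4->T; hits B1=T, B2=T, B2=F, B3=S, B3=E, B4=T
test 5 (k=5, u=4, v=-1) fires B1->T, B3->E, B2->T, B3->E, B2->T, B3->S, B2->F, B4->T; hits B1=T, B2=T, B2=F, B3=S, B3=E, B4=T
test 6 (k=7, u=6, v=-2) fires B1->F, B3->S, B2->F, B4->F, B5->T; hits B1=F, B2=F, B3=S, B4=F, B5=T
the full pool covers 10 outcomes: B1=T, B1=F, B2=T, B2=F, B3=S, B3=E, B4=T, B4=F, B5=T, B5=F
no size-1 subset reaches all 10 outcomes (best union: 6/10)
no size-2 subset reaches all 10 outcomes (best union: 9/10)
the canonical winner is {1, 2, 6}: size 3, full 10-outcome coverage, earliest index list among size-3 covers

Answer: 1, 2, 6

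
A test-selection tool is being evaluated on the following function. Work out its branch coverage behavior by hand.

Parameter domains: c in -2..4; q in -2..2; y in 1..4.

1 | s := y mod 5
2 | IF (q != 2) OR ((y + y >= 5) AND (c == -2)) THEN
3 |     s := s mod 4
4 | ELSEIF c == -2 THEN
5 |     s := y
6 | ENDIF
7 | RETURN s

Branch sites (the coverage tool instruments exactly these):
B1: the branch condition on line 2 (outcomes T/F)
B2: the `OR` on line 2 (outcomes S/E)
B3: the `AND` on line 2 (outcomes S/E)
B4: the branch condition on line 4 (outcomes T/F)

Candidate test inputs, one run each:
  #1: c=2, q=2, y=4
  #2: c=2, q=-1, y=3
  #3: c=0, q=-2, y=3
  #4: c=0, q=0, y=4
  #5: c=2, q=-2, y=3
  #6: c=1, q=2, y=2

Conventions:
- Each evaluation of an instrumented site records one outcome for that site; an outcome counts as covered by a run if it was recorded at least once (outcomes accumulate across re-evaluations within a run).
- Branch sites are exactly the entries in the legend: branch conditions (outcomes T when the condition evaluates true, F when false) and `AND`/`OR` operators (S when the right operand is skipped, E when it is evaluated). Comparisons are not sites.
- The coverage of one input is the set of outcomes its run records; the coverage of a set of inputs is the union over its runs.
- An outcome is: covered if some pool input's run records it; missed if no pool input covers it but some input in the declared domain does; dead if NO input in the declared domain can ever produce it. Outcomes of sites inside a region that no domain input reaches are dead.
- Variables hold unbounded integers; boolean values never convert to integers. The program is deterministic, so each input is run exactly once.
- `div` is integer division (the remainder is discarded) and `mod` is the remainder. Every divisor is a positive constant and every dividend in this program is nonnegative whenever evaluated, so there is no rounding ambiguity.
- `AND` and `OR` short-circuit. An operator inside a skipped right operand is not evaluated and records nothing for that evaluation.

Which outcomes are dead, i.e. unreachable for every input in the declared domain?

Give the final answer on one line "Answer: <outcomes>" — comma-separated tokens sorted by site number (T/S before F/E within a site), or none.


sweeping the full domain (140 inputs) for each outcome:
  reachable outcomes have witnesses, e.g. B1=T (e.g. c=-2, q=-2, y=1), B1=F (e.g. c=-2, q=2, y=1), B2=S (e.g. c=-2, q=-2, y=1), B2=E (e.g. c=-2, q=2, y=1)
Answer: none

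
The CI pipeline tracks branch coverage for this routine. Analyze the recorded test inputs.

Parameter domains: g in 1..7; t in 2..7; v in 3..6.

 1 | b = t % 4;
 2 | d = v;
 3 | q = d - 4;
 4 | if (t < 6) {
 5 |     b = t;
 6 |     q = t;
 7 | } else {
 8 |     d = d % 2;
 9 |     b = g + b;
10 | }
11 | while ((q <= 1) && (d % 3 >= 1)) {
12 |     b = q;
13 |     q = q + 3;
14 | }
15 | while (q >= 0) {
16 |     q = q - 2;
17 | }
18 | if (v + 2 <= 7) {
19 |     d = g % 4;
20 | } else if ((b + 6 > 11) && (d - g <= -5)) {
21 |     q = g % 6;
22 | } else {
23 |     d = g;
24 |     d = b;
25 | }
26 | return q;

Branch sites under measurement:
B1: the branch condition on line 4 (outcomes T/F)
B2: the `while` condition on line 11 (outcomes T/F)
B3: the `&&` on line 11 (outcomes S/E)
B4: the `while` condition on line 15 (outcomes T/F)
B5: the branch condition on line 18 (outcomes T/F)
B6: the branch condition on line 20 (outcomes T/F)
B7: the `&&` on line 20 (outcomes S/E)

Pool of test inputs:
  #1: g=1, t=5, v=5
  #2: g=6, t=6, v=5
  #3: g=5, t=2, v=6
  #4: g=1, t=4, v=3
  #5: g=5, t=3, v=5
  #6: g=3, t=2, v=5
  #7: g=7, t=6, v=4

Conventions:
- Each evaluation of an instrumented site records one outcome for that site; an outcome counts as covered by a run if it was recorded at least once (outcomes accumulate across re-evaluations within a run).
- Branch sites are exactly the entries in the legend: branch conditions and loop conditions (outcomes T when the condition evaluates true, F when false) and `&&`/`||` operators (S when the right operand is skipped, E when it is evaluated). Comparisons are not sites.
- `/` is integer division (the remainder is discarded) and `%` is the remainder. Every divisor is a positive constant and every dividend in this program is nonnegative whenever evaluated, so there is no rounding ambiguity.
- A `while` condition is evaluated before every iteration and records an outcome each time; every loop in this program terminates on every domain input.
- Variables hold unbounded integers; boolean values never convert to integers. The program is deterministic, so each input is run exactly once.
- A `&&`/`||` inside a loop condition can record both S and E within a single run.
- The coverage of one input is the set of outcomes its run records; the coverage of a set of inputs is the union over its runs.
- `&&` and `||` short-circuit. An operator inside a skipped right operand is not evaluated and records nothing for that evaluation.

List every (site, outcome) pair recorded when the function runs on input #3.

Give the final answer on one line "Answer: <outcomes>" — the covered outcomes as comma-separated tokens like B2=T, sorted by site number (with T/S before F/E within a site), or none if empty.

Simulating input #3 (g=5, t=2, v=6) step by step:
  B1->T, B3->S, B2->F, B4->T, B4->T, B4->F, B5->F, B7->S, B6->F
collecting distinct outcomes: B1=T, B2=F, B3=S, B4=T, B4=F, B5=F, B6=F, B7=S

Answer: B1=T, B2=F, B3=S, B4=T, B4=F, B5=F, B6=F, B7=S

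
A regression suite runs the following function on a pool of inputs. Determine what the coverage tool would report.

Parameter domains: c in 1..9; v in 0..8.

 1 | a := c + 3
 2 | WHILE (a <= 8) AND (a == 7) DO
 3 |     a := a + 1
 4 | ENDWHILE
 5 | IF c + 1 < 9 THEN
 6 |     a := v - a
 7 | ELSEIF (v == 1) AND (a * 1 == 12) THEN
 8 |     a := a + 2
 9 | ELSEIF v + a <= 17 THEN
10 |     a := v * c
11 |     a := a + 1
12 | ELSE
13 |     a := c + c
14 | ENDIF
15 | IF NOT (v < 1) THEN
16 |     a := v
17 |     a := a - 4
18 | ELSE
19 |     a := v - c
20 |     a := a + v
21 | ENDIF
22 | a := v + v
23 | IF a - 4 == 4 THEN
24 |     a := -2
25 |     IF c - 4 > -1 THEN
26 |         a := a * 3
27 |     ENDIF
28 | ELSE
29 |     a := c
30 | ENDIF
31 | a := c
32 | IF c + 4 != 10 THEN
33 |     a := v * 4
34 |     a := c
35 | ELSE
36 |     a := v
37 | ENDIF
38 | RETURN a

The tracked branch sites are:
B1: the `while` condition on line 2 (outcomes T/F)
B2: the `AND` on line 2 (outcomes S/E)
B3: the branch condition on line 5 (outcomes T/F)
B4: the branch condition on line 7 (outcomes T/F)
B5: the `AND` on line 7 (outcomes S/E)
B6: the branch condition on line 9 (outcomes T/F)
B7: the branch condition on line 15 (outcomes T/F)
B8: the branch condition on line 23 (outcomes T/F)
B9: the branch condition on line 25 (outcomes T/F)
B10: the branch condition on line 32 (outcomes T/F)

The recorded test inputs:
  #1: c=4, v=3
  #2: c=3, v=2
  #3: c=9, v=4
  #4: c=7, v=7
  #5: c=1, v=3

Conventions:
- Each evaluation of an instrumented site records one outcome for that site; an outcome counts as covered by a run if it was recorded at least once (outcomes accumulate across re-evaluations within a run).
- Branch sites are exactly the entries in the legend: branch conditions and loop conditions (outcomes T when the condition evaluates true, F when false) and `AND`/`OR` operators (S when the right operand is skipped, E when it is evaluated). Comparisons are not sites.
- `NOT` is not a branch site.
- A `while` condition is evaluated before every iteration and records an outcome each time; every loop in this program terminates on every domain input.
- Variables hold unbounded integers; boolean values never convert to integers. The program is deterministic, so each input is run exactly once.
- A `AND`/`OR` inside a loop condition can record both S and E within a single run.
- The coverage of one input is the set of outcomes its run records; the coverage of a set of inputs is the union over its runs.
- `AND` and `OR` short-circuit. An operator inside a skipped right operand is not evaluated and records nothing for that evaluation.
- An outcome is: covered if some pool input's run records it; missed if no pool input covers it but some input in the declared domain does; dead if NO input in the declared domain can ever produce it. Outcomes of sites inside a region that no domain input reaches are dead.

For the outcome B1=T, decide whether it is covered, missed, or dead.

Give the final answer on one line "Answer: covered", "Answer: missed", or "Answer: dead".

B1=T is recorded by pool input(s) 1 -> covered

Answer: covered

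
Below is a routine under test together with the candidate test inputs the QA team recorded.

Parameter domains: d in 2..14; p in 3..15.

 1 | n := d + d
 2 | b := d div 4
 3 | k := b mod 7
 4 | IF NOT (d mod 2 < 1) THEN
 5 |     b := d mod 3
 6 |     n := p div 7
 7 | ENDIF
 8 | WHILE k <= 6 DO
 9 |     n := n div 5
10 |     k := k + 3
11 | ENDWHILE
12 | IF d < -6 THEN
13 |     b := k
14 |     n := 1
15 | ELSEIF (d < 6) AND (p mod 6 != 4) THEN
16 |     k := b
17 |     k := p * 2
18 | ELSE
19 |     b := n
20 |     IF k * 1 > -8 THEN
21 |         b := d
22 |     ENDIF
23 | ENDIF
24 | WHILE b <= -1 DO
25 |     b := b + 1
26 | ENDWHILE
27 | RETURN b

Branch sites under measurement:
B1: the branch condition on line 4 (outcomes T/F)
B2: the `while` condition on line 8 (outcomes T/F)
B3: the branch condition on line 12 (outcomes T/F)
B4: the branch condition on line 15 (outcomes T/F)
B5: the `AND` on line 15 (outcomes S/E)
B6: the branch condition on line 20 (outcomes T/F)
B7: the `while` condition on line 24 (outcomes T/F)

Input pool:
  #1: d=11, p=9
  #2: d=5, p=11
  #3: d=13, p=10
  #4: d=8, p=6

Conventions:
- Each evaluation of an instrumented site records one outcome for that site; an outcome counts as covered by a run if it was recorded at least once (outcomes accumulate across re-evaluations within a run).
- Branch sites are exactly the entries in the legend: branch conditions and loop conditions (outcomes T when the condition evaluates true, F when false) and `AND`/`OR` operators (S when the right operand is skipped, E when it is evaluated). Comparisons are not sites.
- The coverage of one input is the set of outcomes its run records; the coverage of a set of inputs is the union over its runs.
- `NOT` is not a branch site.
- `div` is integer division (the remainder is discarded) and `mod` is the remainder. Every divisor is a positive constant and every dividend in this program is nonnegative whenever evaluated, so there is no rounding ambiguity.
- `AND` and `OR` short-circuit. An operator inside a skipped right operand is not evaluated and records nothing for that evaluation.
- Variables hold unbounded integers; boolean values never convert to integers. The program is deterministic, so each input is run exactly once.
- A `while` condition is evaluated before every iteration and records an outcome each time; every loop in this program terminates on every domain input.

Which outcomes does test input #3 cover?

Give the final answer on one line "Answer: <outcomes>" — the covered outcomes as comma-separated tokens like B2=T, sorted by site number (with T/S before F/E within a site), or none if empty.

Running input #3 (d=13, p=10), event by event:
  B1->T, B2->T, B2->T, B2->F, B3->F, B5->S, B4->F, B6->T, B7->F
deduplicating events, the covered set is: B1=T, B2=T, B2=F, B3=F, B4=F, B5=S, B6=T, B7=F

Answer: B1=T, B2=T, B2=F, B3=F, B4=F, B5=S, B6=T, B7=F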